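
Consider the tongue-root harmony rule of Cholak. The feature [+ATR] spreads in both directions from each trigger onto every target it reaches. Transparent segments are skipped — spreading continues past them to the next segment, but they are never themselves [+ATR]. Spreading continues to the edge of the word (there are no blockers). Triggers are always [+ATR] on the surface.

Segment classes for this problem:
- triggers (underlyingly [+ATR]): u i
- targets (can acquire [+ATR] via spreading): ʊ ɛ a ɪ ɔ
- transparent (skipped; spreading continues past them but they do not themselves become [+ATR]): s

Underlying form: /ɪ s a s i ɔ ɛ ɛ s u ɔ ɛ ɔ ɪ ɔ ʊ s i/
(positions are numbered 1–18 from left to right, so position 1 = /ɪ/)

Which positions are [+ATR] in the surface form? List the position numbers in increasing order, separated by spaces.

From /i/ at 5 rightward: 6 /ɔ/ → [+ATR]; 7 /ɛ/ → [+ATR]; 8 /ɛ/ → [+ATR]; 9 /s/ transparent; 10 /u/ is itself a trigger — this domain ends here.
From /i/ at 5 leftward: 4 /s/ transparent; 3 /a/ → [+ATR]; 2 /s/ transparent; 1 /ɪ/ → [+ATR]; word edge.
From /u/ at 10 rightward: 11 /ɔ/ → [+ATR]; 12 /ɛ/ → [+ATR]; 13 /ɔ/ → [+ATR]; 14 /ɪ/ → [+ATR]; 15 /ɔ/ → [+ATR]; 16 /ʊ/ → [+ATR]; 17 /s/ transparent; 18 /i/ is itself a trigger — this domain ends here.
From /u/ at 10 leftward: 9 /s/ transparent; 8 /ɛ/ → [+ATR]; 7 /ɛ/ → [+ATR]; 6 /ɔ/ → [+ATR]; 5 /i/ is itself a trigger — this domain ends here.
From /i/ at 18 rightward: word edge.
From /i/ at 18 leftward: 17 /s/ transparent; 16 /ʊ/ → [+ATR]; 15 /ɔ/ → [+ATR]; 14 /ɪ/ → [+ATR]; 13 /ɔ/ → [+ATR]; 12 /ɛ/ → [+ATR]; 11 /ɔ/ → [+ATR]; 10 /u/ is itself a trigger — this domain ends here.

1 3 5 6 7 8 10 11 12 13 14 15 16 18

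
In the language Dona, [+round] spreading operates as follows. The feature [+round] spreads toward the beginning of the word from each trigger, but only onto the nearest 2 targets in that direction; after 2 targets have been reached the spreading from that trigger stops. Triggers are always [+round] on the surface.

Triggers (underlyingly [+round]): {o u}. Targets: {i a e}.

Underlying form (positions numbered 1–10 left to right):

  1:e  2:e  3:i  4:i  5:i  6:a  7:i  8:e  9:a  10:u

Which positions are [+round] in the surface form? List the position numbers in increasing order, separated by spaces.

8 9 10

From /u/ at 10 leftward: 9 /a/ → [+round]; 8 /e/ → [+round]; bound reached.
Targets with no active source: positions 1 2 3 4 5 6 7 stay [-round].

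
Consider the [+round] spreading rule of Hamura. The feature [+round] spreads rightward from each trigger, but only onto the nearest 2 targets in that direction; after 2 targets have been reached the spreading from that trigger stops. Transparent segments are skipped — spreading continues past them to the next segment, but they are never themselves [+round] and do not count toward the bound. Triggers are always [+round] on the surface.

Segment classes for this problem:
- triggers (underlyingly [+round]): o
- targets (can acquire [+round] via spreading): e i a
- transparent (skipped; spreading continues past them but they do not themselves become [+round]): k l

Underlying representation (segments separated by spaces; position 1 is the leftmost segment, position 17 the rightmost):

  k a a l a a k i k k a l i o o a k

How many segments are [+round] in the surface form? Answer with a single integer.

From /o/ at 14 rightward: 15 /o/ is itself a trigger — this domain ends here.
From /o/ at 15 rightward: 16 /a/ → [+round]; 17 /k/ transparent; word edge.
Targets with no active source: positions 2 3 5 6 8 11 13 stay [-round].
[+round] positions on the surface: 14 15 16.

3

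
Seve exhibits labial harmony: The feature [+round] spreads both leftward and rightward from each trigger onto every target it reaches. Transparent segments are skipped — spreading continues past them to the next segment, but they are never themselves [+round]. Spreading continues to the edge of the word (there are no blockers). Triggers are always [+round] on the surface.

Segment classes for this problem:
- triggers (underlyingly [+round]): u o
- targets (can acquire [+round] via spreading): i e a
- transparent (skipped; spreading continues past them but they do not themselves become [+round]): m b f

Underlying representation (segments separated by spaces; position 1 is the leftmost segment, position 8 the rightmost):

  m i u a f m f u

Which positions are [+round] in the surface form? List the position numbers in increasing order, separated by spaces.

From /u/ at 3 rightward: 4 /a/ → [+round]; 5 /f/ transparent; 6 /m/ transparent; 7 /f/ transparent; 8 /u/ is itself a trigger — this domain ends here.
From /u/ at 3 leftward: 2 /i/ → [+round]; 1 /m/ transparent; word edge.
From /u/ at 8 rightward: word edge.
From /u/ at 8 leftward: 7 /f/ transparent; 6 /m/ transparent; 5 /f/ transparent; 4 /a/ → [+round]; 3 /u/ is itself a trigger — this domain ends here.

2 3 4 8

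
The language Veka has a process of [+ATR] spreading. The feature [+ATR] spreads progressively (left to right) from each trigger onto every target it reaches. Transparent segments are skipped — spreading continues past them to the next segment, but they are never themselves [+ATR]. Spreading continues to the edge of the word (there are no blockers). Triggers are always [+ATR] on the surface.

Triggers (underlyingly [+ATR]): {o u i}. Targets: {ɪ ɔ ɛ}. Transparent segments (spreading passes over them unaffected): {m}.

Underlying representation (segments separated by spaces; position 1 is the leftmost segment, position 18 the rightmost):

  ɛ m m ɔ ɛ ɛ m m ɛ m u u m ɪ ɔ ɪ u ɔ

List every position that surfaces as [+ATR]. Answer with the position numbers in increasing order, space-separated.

From /u/ at 11 rightward: 12 /u/ is itself a trigger — this domain ends here.
From /u/ at 12 rightward: 13 /m/ transparent; 14 /ɪ/ → [+ATR]; 15 /ɔ/ → [+ATR]; 16 /ɪ/ → [+ATR]; 17 /u/ is itself a trigger — this domain ends here.
From /u/ at 17 rightward: 18 /ɔ/ → [+ATR]; word edge.
Targets with no active source: positions 1 4 5 6 9 stay [-ATR].

11 12 14 15 16 17 18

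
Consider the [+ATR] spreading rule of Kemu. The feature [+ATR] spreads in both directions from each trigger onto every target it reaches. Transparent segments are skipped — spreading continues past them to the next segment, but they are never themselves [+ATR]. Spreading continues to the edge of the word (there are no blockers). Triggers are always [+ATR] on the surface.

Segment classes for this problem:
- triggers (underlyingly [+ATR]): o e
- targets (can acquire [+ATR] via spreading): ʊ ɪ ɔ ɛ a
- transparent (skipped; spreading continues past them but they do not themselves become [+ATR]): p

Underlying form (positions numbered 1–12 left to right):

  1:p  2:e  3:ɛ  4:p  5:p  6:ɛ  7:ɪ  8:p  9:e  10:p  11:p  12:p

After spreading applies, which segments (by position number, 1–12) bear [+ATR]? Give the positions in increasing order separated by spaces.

2 3 6 7 9

From /e/ at 2 rightward: 3 /ɛ/ → [+ATR]; 4 /p/ transparent; 5 /p/ transparent; 6 /ɛ/ → [+ATR]; 7 /ɪ/ → [+ATR]; 8 /p/ transparent; 9 /e/ is itself a trigger — this domain ends here.
From /e/ at 2 leftward: 1 /p/ transparent; word edge.
From /e/ at 9 rightward: 10 /p/ transparent; 11 /p/ transparent; 12 /p/ transparent; word edge.
From /e/ at 9 leftward: 8 /p/ transparent; 7 /ɪ/ → [+ATR]; 6 /ɛ/ → [+ATR]; 5 /p/ transparent; 4 /p/ transparent; 3 /ɛ/ → [+ATR]; 2 /e/ is itself a trigger — this domain ends here.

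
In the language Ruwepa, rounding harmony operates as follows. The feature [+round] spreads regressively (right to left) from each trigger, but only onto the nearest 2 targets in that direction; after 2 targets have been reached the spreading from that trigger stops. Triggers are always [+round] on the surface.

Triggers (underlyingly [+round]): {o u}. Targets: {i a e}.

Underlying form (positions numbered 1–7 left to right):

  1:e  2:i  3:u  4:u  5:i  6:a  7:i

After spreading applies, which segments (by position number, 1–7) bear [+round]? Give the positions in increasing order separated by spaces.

1 2 3 4

From /u/ at 3 leftward: 2 /i/ → [+round]; 1 /e/ → [+round]; bound reached.
From /u/ at 4 leftward: 3 /u/ is itself a trigger — this domain ends here.
Targets with no active source: positions 5 6 7 stay [-round].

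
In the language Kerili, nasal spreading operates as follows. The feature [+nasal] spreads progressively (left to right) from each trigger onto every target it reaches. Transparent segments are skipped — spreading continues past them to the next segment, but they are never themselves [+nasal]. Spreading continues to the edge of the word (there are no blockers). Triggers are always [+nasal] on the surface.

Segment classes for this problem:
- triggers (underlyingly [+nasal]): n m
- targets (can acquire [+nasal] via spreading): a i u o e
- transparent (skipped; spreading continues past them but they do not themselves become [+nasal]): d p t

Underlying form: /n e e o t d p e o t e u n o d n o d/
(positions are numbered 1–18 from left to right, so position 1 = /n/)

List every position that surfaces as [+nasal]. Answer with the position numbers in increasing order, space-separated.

From /n/ at 1 rightward: 2 /e/ → [+nasal]; 3 /e/ → [+nasal]; 4 /o/ → [+nasal]; 5 /t/ transparent; 6 /d/ transparent; 7 /p/ transparent; 8 /e/ → [+nasal]; 9 /o/ → [+nasal]; 10 /t/ transparent; 11 /e/ → [+nasal]; 12 /u/ → [+nasal]; 13 /n/ is itself a trigger — this domain ends here.
From /n/ at 13 rightward: 14 /o/ → [+nasal]; 15 /d/ transparent; 16 /n/ is itself a trigger — this domain ends here.
From /n/ at 16 rightward: 17 /o/ → [+nasal]; 18 /d/ transparent; word edge.

1 2 3 4 8 9 11 12 13 14 16 17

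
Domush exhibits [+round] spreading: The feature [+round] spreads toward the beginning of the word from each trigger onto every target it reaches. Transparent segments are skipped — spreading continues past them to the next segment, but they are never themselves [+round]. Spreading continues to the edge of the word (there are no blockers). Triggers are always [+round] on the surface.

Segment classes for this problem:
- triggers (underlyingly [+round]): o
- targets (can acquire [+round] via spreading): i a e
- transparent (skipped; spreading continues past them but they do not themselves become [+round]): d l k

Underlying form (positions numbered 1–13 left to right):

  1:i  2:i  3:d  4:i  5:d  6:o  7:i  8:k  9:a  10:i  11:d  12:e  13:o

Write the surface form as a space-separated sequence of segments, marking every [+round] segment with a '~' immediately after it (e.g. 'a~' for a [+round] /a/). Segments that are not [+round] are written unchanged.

From /o/ at 6 leftward: 5 /d/ transparent; 4 /i/ → [+round]; 3 /d/ transparent; 2 /i/ → [+round]; 1 /i/ → [+round]; word edge.
From /o/ at 13 leftward: 12 /e/ → [+round]; 11 /d/ transparent; 10 /i/ → [+round]; 9 /a/ → [+round]; 8 /k/ transparent; 7 /i/ → [+round]; 6 /o/ is itself a trigger — this domain ends here.
[+round] positions on the surface: 1 2 4 6 7 9 10 12 13.

i~ i~ d i~ d o~ i~ k a~ i~ d e~ o~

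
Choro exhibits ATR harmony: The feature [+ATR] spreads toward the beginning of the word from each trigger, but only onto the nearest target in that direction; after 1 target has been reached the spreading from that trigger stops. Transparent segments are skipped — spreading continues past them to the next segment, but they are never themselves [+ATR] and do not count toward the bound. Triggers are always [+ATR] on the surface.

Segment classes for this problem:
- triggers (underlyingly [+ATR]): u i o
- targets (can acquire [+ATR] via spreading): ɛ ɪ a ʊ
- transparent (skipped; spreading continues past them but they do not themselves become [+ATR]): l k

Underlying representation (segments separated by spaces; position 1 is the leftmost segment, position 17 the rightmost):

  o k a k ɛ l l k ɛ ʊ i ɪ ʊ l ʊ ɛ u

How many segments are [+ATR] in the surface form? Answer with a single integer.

5

From /o/ at 1 leftward: word edge.
From /i/ at 11 leftward: 10 /ʊ/ → [+ATR]; bound reached.
From /u/ at 17 leftward: 16 /ɛ/ → [+ATR]; bound reached.
Targets with no active source: positions 3 5 9 12 13 15 stay [-ATR].
[+ATR] positions on the surface: 1 10 11 16 17.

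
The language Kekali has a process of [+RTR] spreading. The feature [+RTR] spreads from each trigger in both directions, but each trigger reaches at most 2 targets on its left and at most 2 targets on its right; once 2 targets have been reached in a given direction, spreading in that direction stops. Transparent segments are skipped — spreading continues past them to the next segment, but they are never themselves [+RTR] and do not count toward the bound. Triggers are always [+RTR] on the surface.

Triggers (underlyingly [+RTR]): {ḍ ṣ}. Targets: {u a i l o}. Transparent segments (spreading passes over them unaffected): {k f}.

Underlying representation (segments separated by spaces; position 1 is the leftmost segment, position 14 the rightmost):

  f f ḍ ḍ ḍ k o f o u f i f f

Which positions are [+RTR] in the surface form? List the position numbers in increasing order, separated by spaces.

From /ḍ/ at 3 rightward: 4 /ḍ/ is itself a trigger — this domain ends here.
From /ḍ/ at 3 leftward: 2 /f/ transparent; 1 /f/ transparent; word edge.
From /ḍ/ at 4 rightward: 5 /ḍ/ is itself a trigger — this domain ends here.
From /ḍ/ at 4 leftward: 3 /ḍ/ is itself a trigger — this domain ends here.
From /ḍ/ at 5 rightward: 6 /k/ transparent; 7 /o/ → [+RTR]; 8 /f/ transparent; 9 /o/ → [+RTR]; bound reached.
From /ḍ/ at 5 leftward: 4 /ḍ/ is itself a trigger — this domain ends here.
Targets with no active source: positions 10 12 stay [-emphatic].

3 4 5 7 9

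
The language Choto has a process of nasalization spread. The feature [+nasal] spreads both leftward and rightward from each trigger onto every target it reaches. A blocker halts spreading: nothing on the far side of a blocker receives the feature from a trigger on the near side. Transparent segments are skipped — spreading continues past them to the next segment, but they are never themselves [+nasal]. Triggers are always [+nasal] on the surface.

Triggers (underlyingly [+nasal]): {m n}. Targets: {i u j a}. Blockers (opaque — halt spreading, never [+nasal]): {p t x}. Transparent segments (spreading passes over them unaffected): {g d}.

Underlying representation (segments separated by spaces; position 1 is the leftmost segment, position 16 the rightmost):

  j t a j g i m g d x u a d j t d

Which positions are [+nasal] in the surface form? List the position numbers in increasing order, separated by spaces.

From /m/ at 7 rightward: 8 /g/ transparent; 9 /d/ transparent; 10 /x/ blocks.
From /m/ at 7 leftward: 6 /i/ → [+nasal]; 5 /g/ transparent; 4 /j/ → [+nasal]; 3 /a/ → [+nasal]; 2 /t/ blocks.
Targets with no active source: positions 1 11 12 14 stay [-nasal].

3 4 6 7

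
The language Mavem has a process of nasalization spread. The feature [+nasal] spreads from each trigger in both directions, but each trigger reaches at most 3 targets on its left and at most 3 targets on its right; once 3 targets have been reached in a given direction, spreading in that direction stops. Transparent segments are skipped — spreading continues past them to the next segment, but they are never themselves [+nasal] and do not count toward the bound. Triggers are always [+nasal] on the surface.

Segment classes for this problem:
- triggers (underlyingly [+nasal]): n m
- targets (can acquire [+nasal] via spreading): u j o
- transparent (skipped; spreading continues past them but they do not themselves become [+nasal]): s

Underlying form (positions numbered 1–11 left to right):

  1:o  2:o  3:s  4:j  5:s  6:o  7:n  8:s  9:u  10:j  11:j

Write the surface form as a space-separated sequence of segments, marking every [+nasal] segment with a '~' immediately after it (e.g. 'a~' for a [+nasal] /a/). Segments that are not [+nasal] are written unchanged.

From /n/ at 7 rightward: 8 /s/ transparent; 9 /u/ → [+nasal]; 10 /j/ → [+nasal]; 11 /j/ → [+nasal]; bound reached.
From /n/ at 7 leftward: 6 /o/ → [+nasal]; 5 /s/ transparent; 4 /j/ → [+nasal]; 3 /s/ transparent; 2 /o/ → [+nasal]; bound reached.
Target with no active source: position 1 stays [-nasal].
[+nasal] positions on the surface: 2 4 6 7 9 10 11.

o o~ s j~ s o~ n~ s u~ j~ j~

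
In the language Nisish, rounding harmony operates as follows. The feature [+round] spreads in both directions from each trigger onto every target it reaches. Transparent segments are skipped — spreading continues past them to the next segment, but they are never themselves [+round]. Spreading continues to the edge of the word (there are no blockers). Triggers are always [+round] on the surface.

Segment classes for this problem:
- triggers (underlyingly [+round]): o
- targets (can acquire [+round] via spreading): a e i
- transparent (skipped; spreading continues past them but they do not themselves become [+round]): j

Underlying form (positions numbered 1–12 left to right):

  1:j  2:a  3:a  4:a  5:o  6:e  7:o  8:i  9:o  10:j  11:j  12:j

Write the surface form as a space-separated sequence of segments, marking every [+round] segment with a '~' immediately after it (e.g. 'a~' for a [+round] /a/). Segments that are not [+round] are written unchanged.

From /o/ at 5 rightward: 6 /e/ → [+round]; 7 /o/ is itself a trigger — this domain ends here.
From /o/ at 5 leftward: 4 /a/ → [+round]; 3 /a/ → [+round]; 2 /a/ → [+round]; 1 /j/ transparent; word edge.
From /o/ at 7 rightward: 8 /i/ → [+round]; 9 /o/ is itself a trigger — this domain ends here.
From /o/ at 7 leftward: 6 /e/ → [+round]; 5 /o/ is itself a trigger — this domain ends here.
From /o/ at 9 rightward: 10 /j/ transparent; 11 /j/ transparent; 12 /j/ transparent; word edge.
From /o/ at 9 leftward: 8 /i/ → [+round]; 7 /o/ is itself a trigger — this domain ends here.
[+round] positions on the surface: 2 3 4 5 6 7 8 9.

j a~ a~ a~ o~ e~ o~ i~ o~ j j j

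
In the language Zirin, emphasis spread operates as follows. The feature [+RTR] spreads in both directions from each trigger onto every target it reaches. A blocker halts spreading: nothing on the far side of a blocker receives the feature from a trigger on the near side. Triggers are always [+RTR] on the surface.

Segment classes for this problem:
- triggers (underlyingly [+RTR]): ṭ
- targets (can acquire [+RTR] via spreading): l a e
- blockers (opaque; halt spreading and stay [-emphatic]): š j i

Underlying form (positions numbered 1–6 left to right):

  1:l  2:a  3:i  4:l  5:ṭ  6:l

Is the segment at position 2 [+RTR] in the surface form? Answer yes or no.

From /ṭ/ at 5 rightward: 6 /l/ → [+RTR]; word edge.
From /ṭ/ at 5 leftward: 4 /l/ → [+RTR]; 3 /i/ blocks.
Targets with no active source: positions 1 2 stay [-emphatic].
[+RTR] positions on the surface: 4 5 6.

no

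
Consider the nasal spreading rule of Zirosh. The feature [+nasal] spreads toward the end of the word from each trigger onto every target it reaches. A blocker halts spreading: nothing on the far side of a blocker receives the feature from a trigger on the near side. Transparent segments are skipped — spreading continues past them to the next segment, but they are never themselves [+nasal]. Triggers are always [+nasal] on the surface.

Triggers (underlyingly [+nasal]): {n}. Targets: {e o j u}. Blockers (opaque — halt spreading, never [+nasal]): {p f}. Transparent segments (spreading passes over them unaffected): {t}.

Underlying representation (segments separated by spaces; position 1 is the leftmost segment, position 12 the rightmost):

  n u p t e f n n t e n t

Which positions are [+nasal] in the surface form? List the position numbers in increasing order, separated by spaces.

From /n/ at 1 rightward: 2 /u/ → [+nasal]; 3 /p/ blocks.
From /n/ at 7 rightward: 8 /n/ is itself a trigger — this domain ends here.
From /n/ at 8 rightward: 9 /t/ transparent; 10 /e/ → [+nasal]; 11 /n/ is itself a trigger — this domain ends here.
From /n/ at 11 rightward: 12 /t/ transparent; word edge.
Target with no active source: position 5 stays [-nasal].

1 2 7 8 10 11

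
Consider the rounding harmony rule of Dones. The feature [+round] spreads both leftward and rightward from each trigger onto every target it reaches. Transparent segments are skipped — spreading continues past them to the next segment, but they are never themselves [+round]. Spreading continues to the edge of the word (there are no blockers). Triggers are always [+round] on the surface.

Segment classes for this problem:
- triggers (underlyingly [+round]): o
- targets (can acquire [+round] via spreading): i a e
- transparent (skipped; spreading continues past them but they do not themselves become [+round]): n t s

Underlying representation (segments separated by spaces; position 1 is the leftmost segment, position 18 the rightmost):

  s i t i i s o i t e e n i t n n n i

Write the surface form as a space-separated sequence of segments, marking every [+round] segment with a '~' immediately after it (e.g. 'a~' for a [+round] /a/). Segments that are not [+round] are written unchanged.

From /o/ at 7 rightward: 8 /i/ → [+round]; 9 /t/ transparent; 10 /e/ → [+round]; 11 /e/ → [+round]; 12 /n/ transparent; 13 /i/ → [+round]; 14 /t/ transparent; 15 /n/ transparent; 16 /n/ transparent; 17 /n/ transparent; 18 /i/ → [+round]; word edge.
From /o/ at 7 leftward: 6 /s/ transparent; 5 /i/ → [+round]; 4 /i/ → [+round]; 3 /t/ transparent; 2 /i/ → [+round]; 1 /s/ transparent; word edge.
[+round] positions on the surface: 2 4 5 7 8 10 11 13 18.

s i~ t i~ i~ s o~ i~ t e~ e~ n i~ t n n n i~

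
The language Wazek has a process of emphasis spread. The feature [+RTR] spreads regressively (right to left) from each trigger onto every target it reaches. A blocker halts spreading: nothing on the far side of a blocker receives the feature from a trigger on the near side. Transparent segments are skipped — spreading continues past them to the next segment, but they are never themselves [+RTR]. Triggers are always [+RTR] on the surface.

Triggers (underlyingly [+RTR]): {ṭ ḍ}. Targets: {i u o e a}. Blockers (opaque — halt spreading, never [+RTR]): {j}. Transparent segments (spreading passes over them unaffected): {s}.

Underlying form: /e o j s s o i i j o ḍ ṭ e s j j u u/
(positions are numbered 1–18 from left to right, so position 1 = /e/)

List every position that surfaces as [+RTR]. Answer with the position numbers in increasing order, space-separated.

10 11 12

From /ḍ/ at 11 leftward: 10 /o/ → [+RTR]; 9 /j/ blocks.
From /ṭ/ at 12 leftward: 11 /ḍ/ is itself a trigger — this domain ends here.
Targets with no active source: positions 1 2 6 7 8 13 17 18 stay [-emphatic].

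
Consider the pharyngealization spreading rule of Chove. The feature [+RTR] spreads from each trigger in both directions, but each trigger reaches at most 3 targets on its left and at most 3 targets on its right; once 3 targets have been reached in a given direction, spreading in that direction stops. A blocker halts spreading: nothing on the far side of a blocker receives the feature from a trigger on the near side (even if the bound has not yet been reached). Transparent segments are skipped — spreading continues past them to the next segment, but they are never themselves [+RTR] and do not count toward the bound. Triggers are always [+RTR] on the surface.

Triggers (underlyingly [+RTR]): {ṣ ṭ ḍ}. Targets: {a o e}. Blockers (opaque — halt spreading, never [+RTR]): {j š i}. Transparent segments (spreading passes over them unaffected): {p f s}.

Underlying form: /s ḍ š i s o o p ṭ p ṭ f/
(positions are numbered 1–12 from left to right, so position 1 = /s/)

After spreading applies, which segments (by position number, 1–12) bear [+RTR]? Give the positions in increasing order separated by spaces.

2 6 7 9 11

From /ḍ/ at 2 rightward: 3 /š/ blocks.
From /ḍ/ at 2 leftward: 1 /s/ transparent; word edge.
From /ṭ/ at 9 rightward: 10 /p/ transparent; 11 /ṭ/ is itself a trigger — this domain ends here.
From /ṭ/ at 9 leftward: 8 /p/ transparent; 7 /o/ → [+RTR]; 6 /o/ → [+RTR]; 5 /s/ transparent; 4 /i/ blocks.
From /ṭ/ at 11 rightward: 12 /f/ transparent; word edge.
From /ṭ/ at 11 leftward: 10 /p/ transparent; 9 /ṭ/ is itself a trigger — this domain ends here.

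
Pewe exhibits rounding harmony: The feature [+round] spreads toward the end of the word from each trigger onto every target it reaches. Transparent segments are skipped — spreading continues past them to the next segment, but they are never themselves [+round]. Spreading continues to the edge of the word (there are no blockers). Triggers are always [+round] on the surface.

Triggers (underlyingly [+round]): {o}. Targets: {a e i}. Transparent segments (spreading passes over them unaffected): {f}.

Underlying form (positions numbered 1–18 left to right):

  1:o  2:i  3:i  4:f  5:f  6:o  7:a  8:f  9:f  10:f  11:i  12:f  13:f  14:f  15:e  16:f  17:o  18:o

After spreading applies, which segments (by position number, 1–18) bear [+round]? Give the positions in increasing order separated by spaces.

From /o/ at 1 rightward: 2 /i/ → [+round]; 3 /i/ → [+round]; 4 /f/ transparent; 5 /f/ transparent; 6 /o/ is itself a trigger — this domain ends here.
From /o/ at 6 rightward: 7 /a/ → [+round]; 8 /f/ transparent; 9 /f/ transparent; 10 /f/ transparent; 11 /i/ → [+round]; 12 /f/ transparent; 13 /f/ transparent; 14 /f/ transparent; 15 /e/ → [+round]; 16 /f/ transparent; 17 /o/ is itself a trigger — this domain ends here.
From /o/ at 17 rightward: 18 /o/ is itself a trigger — this domain ends here.
From /o/ at 18 rightward: word edge.

1 2 3 6 7 11 15 17 18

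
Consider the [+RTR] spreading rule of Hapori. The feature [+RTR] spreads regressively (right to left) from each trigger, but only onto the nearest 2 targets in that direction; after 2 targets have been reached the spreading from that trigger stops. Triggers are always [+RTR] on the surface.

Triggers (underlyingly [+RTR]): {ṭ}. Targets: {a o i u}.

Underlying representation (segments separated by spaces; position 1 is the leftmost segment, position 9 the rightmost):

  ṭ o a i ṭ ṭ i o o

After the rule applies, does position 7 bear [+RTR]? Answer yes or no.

From /ṭ/ at 1 leftward: word edge.
From /ṭ/ at 5 leftward: 4 /i/ → [+RTR]; 3 /a/ → [+RTR]; bound reached.
From /ṭ/ at 6 leftward: 5 /ṭ/ is itself a trigger — this domain ends here.
Targets with no active source: positions 2 7 8 9 stay [-emphatic].
[+RTR] positions on the surface: 1 3 4 5 6.

no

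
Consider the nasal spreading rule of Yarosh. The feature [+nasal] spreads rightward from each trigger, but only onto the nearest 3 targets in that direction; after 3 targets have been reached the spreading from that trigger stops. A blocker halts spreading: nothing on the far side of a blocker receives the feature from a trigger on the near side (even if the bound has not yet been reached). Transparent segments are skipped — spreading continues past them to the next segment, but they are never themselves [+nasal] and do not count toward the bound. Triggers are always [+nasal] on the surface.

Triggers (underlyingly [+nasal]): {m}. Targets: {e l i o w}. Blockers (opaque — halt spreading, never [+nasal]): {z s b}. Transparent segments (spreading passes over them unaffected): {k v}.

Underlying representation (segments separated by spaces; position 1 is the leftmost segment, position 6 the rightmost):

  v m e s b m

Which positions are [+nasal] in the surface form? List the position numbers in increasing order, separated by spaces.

2 3 6

From /m/ at 2 rightward: 3 /e/ → [+nasal]; 4 /s/ blocks.
From /m/ at 6 rightward: word edge.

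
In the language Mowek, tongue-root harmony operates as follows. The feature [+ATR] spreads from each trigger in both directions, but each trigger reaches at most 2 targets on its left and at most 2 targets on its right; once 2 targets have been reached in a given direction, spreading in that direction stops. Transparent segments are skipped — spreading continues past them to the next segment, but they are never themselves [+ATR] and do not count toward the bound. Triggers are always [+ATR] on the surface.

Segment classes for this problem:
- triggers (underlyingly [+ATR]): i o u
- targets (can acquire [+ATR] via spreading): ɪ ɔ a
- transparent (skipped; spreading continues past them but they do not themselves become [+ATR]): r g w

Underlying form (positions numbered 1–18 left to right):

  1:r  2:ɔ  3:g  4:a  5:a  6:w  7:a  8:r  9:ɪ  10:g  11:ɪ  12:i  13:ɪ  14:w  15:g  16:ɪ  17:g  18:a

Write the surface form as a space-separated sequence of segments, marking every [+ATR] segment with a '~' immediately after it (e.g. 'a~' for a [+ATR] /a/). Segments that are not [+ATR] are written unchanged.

r ɔ g a a w a r ɪ~ g ɪ~ i~ ɪ~ w g ɪ~ g a

From /i/ at 12 rightward: 13 /ɪ/ → [+ATR]; 14 /w/ transparent; 15 /g/ transparent; 16 /ɪ/ → [+ATR]; bound reached.
From /i/ at 12 leftward: 11 /ɪ/ → [+ATR]; 10 /g/ transparent; 9 /ɪ/ → [+ATR]; bound reached.
Targets with no active source: positions 2 4 5 7 18 stay [-ATR].
[+ATR] positions on the surface: 9 11 12 13 16.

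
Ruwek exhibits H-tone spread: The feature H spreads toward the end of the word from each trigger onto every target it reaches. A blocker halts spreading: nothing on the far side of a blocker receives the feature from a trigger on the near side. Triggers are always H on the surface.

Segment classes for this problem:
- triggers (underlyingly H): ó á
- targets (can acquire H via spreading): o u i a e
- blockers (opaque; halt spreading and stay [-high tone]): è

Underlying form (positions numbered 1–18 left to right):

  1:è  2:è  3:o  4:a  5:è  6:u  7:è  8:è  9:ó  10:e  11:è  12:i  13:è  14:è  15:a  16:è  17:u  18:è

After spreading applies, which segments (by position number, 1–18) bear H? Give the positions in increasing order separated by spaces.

From /ó/ at 9 rightward: 10 /e/ → H; 11 /è/ blocks.
Targets with no active source: positions 3 4 6 12 15 17 stay [-high tone].

9 10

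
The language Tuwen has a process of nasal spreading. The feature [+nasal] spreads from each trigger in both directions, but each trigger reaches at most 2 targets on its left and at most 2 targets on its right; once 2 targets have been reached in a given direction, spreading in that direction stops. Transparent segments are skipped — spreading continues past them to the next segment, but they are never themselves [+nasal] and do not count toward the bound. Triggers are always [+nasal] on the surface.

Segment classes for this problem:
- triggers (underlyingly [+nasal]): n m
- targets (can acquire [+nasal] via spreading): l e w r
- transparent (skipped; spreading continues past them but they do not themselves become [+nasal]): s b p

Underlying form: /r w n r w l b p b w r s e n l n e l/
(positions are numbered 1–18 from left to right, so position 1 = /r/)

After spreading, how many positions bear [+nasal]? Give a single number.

12

From /n/ at 3 rightward: 4 /r/ → [+nasal]; 5 /w/ → [+nasal]; bound reached.
From /n/ at 3 leftward: 2 /w/ → [+nasal]; 1 /r/ → [+nasal]; bound reached.
From /n/ at 14 rightward: 15 /l/ → [+nasal]; 16 /n/ is itself a trigger — this domain ends here.
From /n/ at 14 leftward: 13 /e/ → [+nasal]; 12 /s/ transparent; 11 /r/ → [+nasal]; bound reached.
From /n/ at 16 rightward: 17 /e/ → [+nasal]; 18 /l/ → [+nasal]; bound reached.
From /n/ at 16 leftward: 15 /l/ → [+nasal]; 14 /n/ is itself a trigger — this domain ends here.
Targets with no active source: positions 6 10 stay [-nasal].
[+nasal] positions on the surface: 1 2 3 4 5 11 13 14 15 16 17 18.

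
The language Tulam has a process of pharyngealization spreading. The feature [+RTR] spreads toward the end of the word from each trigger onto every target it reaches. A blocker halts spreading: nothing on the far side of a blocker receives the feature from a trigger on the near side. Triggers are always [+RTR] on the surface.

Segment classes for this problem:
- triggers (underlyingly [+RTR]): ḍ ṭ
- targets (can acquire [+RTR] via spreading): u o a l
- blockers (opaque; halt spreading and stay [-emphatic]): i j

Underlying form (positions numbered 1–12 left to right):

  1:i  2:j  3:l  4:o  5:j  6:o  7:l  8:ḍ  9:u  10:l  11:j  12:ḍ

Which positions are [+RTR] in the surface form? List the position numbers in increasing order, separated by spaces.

8 9 10 12

From /ḍ/ at 8 rightward: 9 /u/ → [+RTR]; 10 /l/ → [+RTR]; 11 /j/ blocks.
From /ḍ/ at 12 rightward: word edge.
Targets with no active source: positions 3 4 6 7 stay [-emphatic].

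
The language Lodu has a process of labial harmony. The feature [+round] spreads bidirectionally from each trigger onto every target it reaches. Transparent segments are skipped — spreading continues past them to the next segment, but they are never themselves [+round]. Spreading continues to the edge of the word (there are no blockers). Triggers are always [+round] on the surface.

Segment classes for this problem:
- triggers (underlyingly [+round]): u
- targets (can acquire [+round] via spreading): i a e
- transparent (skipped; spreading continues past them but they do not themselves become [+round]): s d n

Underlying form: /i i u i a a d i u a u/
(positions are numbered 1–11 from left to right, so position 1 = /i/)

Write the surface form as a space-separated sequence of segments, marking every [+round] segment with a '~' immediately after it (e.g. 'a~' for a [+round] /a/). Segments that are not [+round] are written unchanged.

From /u/ at 3 rightward: 4 /i/ → [+round]; 5 /a/ → [+round]; 6 /a/ → [+round]; 7 /d/ transparent; 8 /i/ → [+round]; 9 /u/ is itself a trigger — this domain ends here.
From /u/ at 3 leftward: 2 /i/ → [+round]; 1 /i/ → [+round]; word edge.
From /u/ at 9 rightward: 10 /a/ → [+round]; 11 /u/ is itself a trigger — this domain ends here.
From /u/ at 9 leftward: 8 /i/ → [+round]; 7 /d/ transparent; 6 /a/ → [+round]; 5 /a/ → [+round]; 4 /i/ → [+round]; 3 /u/ is itself a trigger — this domain ends here.
From /u/ at 11 rightward: word edge.
From /u/ at 11 leftward: 10 /a/ → [+round]; 9 /u/ is itself a trigger — this domain ends here.
[+round] positions on the surface: 1 2 3 4 5 6 8 9 10 11.

i~ i~ u~ i~ a~ a~ d i~ u~ a~ u~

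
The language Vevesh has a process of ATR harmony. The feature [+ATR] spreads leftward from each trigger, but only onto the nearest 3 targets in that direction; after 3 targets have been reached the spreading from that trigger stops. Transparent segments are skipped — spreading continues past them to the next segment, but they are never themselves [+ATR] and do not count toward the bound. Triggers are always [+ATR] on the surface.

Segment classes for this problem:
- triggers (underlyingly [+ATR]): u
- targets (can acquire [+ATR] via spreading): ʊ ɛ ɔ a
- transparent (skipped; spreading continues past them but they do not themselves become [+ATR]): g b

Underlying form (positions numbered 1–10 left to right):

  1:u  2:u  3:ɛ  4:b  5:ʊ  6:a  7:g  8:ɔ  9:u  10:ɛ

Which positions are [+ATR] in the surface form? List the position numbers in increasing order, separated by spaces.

1 2 5 6 8 9

From /u/ at 1 leftward: word edge.
From /u/ at 2 leftward: 1 /u/ is itself a trigger — this domain ends here.
From /u/ at 9 leftward: 8 /ɔ/ → [+ATR]; 7 /g/ transparent; 6 /a/ → [+ATR]; 5 /ʊ/ → [+ATR]; bound reached.
Targets with no active source: positions 3 10 stay [-ATR].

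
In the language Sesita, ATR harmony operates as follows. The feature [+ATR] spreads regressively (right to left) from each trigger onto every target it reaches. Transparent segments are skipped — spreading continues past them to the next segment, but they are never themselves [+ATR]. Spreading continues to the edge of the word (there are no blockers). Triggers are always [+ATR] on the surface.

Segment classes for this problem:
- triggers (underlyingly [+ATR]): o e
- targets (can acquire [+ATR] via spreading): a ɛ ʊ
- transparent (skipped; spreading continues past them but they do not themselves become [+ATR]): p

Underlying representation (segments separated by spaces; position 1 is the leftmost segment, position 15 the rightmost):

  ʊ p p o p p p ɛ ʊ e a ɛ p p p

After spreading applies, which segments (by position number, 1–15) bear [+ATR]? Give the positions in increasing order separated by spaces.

From /o/ at 4 leftward: 3 /p/ transparent; 2 /p/ transparent; 1 /ʊ/ → [+ATR]; word edge.
From /e/ at 10 leftward: 9 /ʊ/ → [+ATR]; 8 /ɛ/ → [+ATR]; 7 /p/ transparent; 6 /p/ transparent; 5 /p/ transparent; 4 /o/ is itself a trigger — this domain ends here.
Targets with no active source: positions 11 12 stay [-ATR].

1 4 8 9 10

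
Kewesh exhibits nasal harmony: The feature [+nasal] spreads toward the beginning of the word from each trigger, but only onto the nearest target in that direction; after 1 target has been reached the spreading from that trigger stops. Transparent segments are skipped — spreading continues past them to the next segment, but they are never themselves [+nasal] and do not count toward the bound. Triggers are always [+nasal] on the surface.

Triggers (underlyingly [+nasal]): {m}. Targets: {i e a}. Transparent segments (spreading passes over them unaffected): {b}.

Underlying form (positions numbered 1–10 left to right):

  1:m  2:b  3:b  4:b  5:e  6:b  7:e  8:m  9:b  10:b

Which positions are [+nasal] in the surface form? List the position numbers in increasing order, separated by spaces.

From /m/ at 1 leftward: word edge.
From /m/ at 8 leftward: 7 /e/ → [+nasal]; bound reached.
Target with no active source: position 5 stays [-nasal].

1 7 8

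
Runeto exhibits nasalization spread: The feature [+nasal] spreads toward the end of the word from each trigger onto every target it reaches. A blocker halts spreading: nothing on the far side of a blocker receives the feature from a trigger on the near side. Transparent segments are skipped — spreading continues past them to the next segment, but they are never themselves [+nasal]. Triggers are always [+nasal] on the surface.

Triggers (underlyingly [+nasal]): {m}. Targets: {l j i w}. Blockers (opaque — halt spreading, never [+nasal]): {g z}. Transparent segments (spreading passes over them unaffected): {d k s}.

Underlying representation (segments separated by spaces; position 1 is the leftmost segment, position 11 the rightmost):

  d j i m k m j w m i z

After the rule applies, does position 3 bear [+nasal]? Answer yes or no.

no

From /m/ at 4 rightward: 5 /k/ transparent; 6 /m/ is itself a trigger — this domain ends here.
From /m/ at 6 rightward: 7 /j/ → [+nasal]; 8 /w/ → [+nasal]; 9 /m/ is itself a trigger — this domain ends here.
From /m/ at 9 rightward: 10 /i/ → [+nasal]; 11 /z/ blocks.
Targets with no active source: positions 2 3 stay [-nasal].
[+nasal] positions on the surface: 4 6 7 8 9 10.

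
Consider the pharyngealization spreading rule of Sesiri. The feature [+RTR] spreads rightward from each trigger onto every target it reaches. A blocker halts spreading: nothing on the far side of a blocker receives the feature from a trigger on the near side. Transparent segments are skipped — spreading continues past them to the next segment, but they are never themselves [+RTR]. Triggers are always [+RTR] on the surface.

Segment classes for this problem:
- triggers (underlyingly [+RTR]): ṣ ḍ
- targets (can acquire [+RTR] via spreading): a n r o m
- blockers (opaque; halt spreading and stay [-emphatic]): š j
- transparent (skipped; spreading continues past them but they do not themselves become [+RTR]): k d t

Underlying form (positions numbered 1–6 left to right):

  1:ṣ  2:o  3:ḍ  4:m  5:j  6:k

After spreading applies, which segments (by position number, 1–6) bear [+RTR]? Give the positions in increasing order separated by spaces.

1 2 3 4

From /ṣ/ at 1 rightward: 2 /o/ → [+RTR]; 3 /ḍ/ is itself a trigger — this domain ends here.
From /ḍ/ at 3 rightward: 4 /m/ → [+RTR]; 5 /j/ blocks.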